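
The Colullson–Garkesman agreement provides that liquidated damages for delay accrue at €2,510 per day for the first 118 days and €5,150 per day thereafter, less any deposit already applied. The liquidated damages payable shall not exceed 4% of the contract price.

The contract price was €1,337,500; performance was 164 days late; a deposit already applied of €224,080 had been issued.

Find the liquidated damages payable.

First 118 days: 118 × €2,510 = €296,180
Remaining days: (164 − 118) × €5,150 = €236,900
Accrued per-day damages: €296,180 + €236,900 = €533,080
Less deposit already applied: €533,080 − €224,080 = €309,000
Cap: 4% of €1,337,500 = €53,500
Cap at €53,500: €309,000 exceeds the cap → €53,500

€53,500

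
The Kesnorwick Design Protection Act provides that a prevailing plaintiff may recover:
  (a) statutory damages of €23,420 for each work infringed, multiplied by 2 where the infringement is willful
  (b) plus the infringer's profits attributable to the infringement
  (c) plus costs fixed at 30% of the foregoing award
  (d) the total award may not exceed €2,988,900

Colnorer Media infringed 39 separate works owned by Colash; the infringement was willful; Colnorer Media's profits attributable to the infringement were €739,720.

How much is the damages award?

€2,988,900

Statutory damages: 39 × €23,420 = €913,380
Doubled: 2 × €913,380 = €1,826,760
Combined award: €1,826,760 + €739,720 = €2,566,480
Costs: 30% of €2,566,480 = €769,944
Award plus costs: €2,566,480 + €769,944 = €3,336,424
Cap at €2,988,900: €3,336,424 exceeds the cap → €2,988,900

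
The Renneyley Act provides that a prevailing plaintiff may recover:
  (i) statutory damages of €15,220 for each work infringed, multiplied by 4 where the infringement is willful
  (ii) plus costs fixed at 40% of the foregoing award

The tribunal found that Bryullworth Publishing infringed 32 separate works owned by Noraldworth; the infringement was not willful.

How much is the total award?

Statutory damages: 32 × €15,220 = €487,040
Infringement not willful: no ×4 enhancement.
Costs: 40% of €487,040 = €194,816
Award plus costs: €487,040 + €194,816 = €681,856

€681,856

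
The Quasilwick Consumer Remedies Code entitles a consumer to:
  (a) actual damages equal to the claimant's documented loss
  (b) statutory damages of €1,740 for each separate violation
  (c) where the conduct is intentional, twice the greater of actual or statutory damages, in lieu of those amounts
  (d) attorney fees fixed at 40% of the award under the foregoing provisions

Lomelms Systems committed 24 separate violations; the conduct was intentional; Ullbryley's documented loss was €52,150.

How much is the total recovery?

€146,020

Statutory damages: 24 × €1,740 = €41,760
Greater of actual damages (€52,150) or statutory damages (€41,760): €52,150
Doubled: 2 × €52,150 = €104,300
Attorney fees: 40% of €104,300 = €41,720
Total recovery: €104,300 + €41,720 = €146,020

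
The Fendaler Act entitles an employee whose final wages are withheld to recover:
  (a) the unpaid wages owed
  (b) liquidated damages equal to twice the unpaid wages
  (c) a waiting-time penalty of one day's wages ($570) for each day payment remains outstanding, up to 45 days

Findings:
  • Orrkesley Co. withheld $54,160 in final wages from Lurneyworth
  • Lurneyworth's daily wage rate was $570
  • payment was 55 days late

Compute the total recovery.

Doubled: 2 × $54,160 = $108,320
Penalty days: min(55, 45) = 45
Waiting-time penalty: 45 × $570 = $25,650
Total award: $54,160 + $108,320 + $25,650 = $188,130

$188,130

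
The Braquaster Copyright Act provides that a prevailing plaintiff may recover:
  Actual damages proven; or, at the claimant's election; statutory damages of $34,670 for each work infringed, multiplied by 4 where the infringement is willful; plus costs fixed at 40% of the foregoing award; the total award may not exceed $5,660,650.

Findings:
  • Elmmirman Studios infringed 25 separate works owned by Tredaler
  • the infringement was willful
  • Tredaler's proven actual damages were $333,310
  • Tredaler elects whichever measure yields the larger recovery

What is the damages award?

Statutory damages: 25 × $34,670 = $866,750
Multiplied by 4: 4 × $866,750 = $3,467,000
Greater of actual damages ($333,310) or enhanced statutory damages ($3,467,000): $3,467,000
Costs: 40% of $3,467,000 = $1,386,800
Award plus costs: $3,467,000 + $1,386,800 = $4,853,800
Cap at $5,660,650: $4,853,800 is within the cap, no reduction.

$4,853,800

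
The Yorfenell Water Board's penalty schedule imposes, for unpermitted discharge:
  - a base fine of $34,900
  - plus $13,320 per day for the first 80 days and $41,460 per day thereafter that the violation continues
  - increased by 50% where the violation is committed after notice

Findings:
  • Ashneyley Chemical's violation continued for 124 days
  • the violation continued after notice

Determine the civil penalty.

First 80 days: 80 × $13,320 = $1,065,600
Remaining days: (124 − 80) × $41,460 = $1,824,240
Per-day component: $1,065,600 + $1,824,240 = $2,889,840
Base plus per-day: $34,900 + $2,889,840 = $2,924,740
Enhancement: 50% of $2,924,740 = $1,462,370
Enhanced fine: $2,924,740 + $1,462,370 = $4,387,110

$4,387,110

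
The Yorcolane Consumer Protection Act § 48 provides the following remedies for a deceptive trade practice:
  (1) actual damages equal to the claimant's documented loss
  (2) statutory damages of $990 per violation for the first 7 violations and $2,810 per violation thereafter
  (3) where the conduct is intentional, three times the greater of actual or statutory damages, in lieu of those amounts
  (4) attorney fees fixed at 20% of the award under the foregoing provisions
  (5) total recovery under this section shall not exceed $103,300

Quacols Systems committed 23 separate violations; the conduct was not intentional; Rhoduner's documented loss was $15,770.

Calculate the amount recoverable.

$81,192

First 7 violations: 7 × $990 = $6,930
Remaining violations: (23 − 7) × $2,810 = $44,960
Statutory damages: $6,930 + $44,960 = $51,890
Conduct not intentional: the in-lieu enhancement does not apply.
Actual plus statutory damages: $15,770 + $51,890 = $67,660
Attorney fees: 20% of $67,660 = $13,532
Total before cap: $67,660 + $13,532 = $81,192
Cap at $103,300: $81,192 is within the cap, no reduction.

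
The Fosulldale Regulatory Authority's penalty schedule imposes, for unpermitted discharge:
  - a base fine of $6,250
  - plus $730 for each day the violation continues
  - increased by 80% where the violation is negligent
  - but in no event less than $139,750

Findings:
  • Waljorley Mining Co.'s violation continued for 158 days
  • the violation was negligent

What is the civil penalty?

Per-day component: 158 × $730 = $115,340
Base plus per-day: $6,250 + $115,340 = $121,590
Enhancement: 80% of $121,590 = $97,272
Enhanced fine: $121,590 + $97,272 = $218,862
Minimum $139,750: $218,862 meets the minimum, no increase.

$218,862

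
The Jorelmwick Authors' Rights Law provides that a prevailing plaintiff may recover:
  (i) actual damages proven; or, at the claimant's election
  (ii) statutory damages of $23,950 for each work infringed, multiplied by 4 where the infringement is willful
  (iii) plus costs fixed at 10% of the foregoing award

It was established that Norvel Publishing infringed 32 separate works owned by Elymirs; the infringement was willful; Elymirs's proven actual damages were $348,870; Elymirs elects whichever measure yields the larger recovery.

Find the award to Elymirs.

$3,372,160

Statutory damages: 32 × $23,950 = $766,400
Multiplied by 4: 4 × $766,400 = $3,065,600
Greater of actual damages ($348,870) or enhanced statutory damages ($3,065,600): $3,065,600
Costs: 10% of $3,065,600 = $306,560
Award plus costs: $3,065,600 + $306,560 = $3,372,160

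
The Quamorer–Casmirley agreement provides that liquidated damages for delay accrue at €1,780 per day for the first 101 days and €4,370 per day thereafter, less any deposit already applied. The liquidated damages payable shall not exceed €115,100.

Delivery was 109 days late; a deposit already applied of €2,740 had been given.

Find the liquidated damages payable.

€115,100

First 101 days: 101 × €1,780 = €179,780
Remaining days: (109 − 101) × €4,370 = €34,960
Accrued per-day damages: €179,780 + €34,960 = €214,740
Less deposit already applied: €214,740 − €2,740 = €212,000
Cap at €115,100: €212,000 exceeds the cap → €115,100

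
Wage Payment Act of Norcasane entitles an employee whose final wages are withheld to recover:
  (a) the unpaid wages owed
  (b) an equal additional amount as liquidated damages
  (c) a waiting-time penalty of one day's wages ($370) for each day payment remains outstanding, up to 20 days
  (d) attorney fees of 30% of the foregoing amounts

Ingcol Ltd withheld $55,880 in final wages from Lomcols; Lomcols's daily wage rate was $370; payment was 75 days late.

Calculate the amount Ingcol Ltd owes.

Liquidated damages (equal amount): $55,880
Penalty days: min(75, 20) = 20
Waiting-time penalty: 20 × $370 = $7,400
Subtotal: $55,880 + $55,880 + $7,400 = $119,160
Attorney fees: 30% of $119,160 = $35,748
Total award: $119,160 + $35,748 = $154,908

$154,908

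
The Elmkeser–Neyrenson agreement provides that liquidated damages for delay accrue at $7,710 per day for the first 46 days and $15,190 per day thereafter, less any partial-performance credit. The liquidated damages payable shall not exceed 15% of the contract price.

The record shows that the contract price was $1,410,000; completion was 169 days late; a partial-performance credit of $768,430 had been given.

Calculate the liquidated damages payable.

First 46 days: 46 × $7,710 = $354,660
Remaining days: (169 − 46) × $15,190 = $1,868,370
Accrued per-day damages: $354,660 + $1,868,370 = $2,223,030
Less partial-performance credit: $2,223,030 − $768,430 = $1,454,600
Cap: 15% of $1,410,000 = $211,500
Cap at $211,500: $1,454,600 exceeds the cap → $211,500

$211,500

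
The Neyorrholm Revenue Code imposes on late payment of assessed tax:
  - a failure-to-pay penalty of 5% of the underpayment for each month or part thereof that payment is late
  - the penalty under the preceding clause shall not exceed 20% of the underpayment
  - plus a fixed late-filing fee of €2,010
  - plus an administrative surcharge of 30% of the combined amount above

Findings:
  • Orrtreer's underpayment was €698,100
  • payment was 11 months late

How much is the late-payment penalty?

€184,119

Accrued rate: 5% × 11 = 55%, capped at 20% → 20%
Failure-to-pay penalty: 20% of €698,100 = €139,620
Penalty before surcharge: €139,620 + €2,010 = €141,630
Administrative surcharge: 30% of €141,630 = €42,489
Total penalty: €141,630 + €42,489 = €184,119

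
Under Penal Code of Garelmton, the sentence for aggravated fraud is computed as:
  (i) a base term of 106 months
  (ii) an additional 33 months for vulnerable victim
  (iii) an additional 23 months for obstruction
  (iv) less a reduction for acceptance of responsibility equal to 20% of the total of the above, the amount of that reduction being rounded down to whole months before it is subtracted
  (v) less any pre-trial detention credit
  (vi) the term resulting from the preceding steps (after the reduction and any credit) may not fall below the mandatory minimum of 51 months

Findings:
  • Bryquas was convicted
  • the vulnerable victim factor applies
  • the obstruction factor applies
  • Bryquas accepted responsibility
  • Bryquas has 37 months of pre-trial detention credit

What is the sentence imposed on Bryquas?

Sentence: 93 months

Vulnerable victim enhancement: +33 months
Obstruction enhancement: +23 months
Adjusted term: 106 months + 33 months + 23 months = 162 months
Acceptance of responsibility reduction: 20% of 162 months = 32 months (rounded down)
After reduction: 162 − 32 = 130 months
Less pre-trial detention credit: 130 months − 37 months = 93 months
Minimum 51 months: 93 months meets the minimum, no increase.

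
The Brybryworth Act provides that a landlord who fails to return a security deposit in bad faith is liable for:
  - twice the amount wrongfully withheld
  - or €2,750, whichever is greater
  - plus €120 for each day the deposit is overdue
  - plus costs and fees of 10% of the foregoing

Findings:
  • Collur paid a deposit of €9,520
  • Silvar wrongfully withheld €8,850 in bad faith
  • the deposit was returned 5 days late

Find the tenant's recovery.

Doubled: 2 × €8,850 = €17,700
Minimum €2,750: €17,700 meets the minimum, no increase.
Late-return penalty: 5 × €120 = €600
Damages plus late penalty: €17,700 + €600 = €18,300
Costs and fees: 10% of €18,300 = €1,830
Total recovery: €18,300 + €1,830 = €20,130

€20,130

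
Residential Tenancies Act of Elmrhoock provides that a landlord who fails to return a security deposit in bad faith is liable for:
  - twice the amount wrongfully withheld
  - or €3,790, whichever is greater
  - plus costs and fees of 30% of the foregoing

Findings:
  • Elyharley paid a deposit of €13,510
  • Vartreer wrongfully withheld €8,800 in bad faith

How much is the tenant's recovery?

€22,880

Doubled: 2 × €8,800 = €17,600
Minimum €3,790: €17,600 meets the minimum, no increase.
Costs and fees: 30% of €17,600 = €5,280
Total recovery: €17,600 + €5,280 = €22,880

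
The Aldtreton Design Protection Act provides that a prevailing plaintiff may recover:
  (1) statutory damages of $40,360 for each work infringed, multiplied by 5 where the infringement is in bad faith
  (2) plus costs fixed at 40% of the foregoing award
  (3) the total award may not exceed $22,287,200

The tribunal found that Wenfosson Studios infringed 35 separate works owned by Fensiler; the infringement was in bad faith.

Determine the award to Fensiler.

Statutory damages: 35 × $40,360 = $1,412,600
Multiplied by 5: 5 × $1,412,600 = $7,063,000
Costs: 40% of $7,063,000 = $2,825,200
Award plus costs: $7,063,000 + $2,825,200 = $9,888,200
Cap at $22,287,200: $9,888,200 is within the cap, no reduction.

$9,888,200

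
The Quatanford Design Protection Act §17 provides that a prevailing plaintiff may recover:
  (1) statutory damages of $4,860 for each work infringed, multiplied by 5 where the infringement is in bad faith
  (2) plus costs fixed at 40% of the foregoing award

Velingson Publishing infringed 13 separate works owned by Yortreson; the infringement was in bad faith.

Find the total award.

Award: $442,260

Statutory damages: 13 × $4,860 = $63,180
Multiplied by 5: 5 × $63,180 = $315,900
Costs: 40% of $315,900 = $126,360
Award plus costs: $315,900 + $126,360 = $442,260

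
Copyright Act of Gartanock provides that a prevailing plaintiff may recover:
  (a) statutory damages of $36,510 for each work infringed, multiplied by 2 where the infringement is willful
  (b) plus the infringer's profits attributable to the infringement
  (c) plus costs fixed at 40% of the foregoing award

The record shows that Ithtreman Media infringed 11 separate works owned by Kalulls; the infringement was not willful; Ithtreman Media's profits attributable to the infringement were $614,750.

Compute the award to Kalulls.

$1,422,904

Statutory damages: 11 × $36,510 = $401,610
Infringement not willful: no ×2 enhancement.
Combined award: $401,610 + $614,750 = $1,016,360
Costs: 40% of $1,016,360 = $406,544
Award plus costs: $1,016,360 + $406,544 = $1,422,904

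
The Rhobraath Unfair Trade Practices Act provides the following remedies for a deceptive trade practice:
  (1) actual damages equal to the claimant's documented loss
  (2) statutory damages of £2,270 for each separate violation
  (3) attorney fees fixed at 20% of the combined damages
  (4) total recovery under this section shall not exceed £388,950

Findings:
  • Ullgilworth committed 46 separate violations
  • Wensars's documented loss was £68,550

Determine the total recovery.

Statutory damages: 46 × £2,270 = £104,420
Combined damages: £68,550 + £104,420 = £172,970
Attorney fees: 20% of £172,970 = £34,594
Total before cap: £172,970 + £34,594 = £207,564
Cap at £388,950: £207,564 is within the cap, no reduction.

£207,564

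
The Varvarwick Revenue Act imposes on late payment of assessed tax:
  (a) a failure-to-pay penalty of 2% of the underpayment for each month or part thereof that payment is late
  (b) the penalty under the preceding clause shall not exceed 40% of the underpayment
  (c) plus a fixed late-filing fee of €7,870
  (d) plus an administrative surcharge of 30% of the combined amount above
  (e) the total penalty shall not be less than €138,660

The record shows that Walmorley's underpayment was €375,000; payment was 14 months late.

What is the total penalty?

€146,731

Accrued rate: 2% × 14 = 28%, capped at 40% → 28%
Failure-to-pay penalty: 28% of €375,000 = €105,000
Penalty before surcharge: €105,000 + €7,870 = €112,870
Administrative surcharge: 30% of €112,870 = €33,861
Total penalty: €112,870 + €33,861 = €146,731
Minimum €138,660: €146,731 meets the minimum, no increase.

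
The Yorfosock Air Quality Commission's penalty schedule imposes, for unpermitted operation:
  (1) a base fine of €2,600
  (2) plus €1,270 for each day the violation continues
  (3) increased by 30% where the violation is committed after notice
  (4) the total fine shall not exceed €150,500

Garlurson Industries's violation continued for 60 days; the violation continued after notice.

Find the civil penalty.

€102,440

Per-day component: 60 × €1,270 = €76,200
Base plus per-day: €2,600 + €76,200 = €78,800
Enhancement: 30% of €78,800 = €23,640
Enhanced fine: €78,800 + €23,640 = €102,440
Cap at €150,500: €102,440 is within the cap, no reduction.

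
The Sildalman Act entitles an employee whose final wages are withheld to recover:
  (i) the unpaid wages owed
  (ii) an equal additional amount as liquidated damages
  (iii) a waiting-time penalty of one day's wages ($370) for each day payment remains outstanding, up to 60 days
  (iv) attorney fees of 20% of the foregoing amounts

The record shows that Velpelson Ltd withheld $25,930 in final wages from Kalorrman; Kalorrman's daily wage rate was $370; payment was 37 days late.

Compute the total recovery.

Liquidated damages (equal amount): $25,930
Penalty days: min(37, 60) = 37
Waiting-time penalty: 37 × $370 = $13,690
Subtotal: $25,930 + $25,930 + $13,690 = $65,550
Attorney fees: 20% of $65,550 = $13,110
Total award: $65,550 + $13,110 = $78,660

$78,660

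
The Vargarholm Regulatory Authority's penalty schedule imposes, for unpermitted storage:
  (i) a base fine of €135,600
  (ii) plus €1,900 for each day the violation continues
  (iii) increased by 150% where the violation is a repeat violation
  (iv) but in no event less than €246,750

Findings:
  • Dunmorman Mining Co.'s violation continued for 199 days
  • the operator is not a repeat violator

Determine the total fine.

€513,700

Per-day component: 199 × €1,900 = €378,100
Base plus per-day: €135,600 + €378,100 = €513,700
The operator is not a repeat violator: no 150% increase.
Minimum €246,750: €513,700 meets the minimum, no increase.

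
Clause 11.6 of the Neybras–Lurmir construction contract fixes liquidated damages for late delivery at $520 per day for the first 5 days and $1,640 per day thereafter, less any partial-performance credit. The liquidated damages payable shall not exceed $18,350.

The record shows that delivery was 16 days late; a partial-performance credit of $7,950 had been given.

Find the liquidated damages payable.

First 5 days: 5 × $520 = $2,600
Remaining days: (16 − 5) × $1,640 = $18,040
Accrued per-day damages: $2,600 + $18,040 = $20,640
Less partial-performance credit: $20,640 − $7,950 = $12,690
Cap at $18,350: $12,690 is within the cap, no reduction.

$12,690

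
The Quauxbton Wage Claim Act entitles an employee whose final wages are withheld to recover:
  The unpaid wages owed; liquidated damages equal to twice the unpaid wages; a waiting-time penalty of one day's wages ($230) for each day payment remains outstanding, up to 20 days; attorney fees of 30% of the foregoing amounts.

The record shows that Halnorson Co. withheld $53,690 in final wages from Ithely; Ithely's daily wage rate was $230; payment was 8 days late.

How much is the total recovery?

Doubled: 2 × $53,690 = $107,380
Penalty days: min(8, 20) = 8
Waiting-time penalty: 8 × $230 = $1,840
Subtotal: $53,690 + $107,380 + $1,840 = $162,910
Attorney fees: 30% of $162,910 = $48,873
Total award: $162,910 + $48,873 = $211,783

Total award: $211,783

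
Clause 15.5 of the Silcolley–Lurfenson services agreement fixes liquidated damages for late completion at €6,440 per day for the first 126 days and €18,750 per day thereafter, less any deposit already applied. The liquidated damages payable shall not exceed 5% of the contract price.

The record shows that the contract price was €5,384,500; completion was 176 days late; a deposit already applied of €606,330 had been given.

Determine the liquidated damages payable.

First 126 days: 126 × €6,440 = €811,440
Remaining days: (176 − 126) × €18,750 = €937,500
Accrued per-day damages: €811,440 + €937,500 = €1,748,940
Less deposit already applied: €1,748,940 − €606,330 = €1,142,610
Cap: 5% of €5,384,500 = €269,225
Cap at €269,225: €1,142,610 exceeds the cap → €269,225

€269,225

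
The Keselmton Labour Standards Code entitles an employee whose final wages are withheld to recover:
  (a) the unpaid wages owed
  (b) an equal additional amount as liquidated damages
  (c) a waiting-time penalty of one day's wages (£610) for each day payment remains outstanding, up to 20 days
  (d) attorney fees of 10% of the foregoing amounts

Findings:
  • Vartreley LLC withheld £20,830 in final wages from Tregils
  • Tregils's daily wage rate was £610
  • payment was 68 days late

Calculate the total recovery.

Liquidated damages (equal amount): £20,830
Penalty days: min(68, 20) = 20
Waiting-time penalty: 20 × £610 = £12,200
Subtotal: £20,830 + £20,830 + £12,200 = £53,860
Attorney fees: 10% of £53,860 = £5,386
Total award: £53,860 + £5,386 = £59,246

£59,246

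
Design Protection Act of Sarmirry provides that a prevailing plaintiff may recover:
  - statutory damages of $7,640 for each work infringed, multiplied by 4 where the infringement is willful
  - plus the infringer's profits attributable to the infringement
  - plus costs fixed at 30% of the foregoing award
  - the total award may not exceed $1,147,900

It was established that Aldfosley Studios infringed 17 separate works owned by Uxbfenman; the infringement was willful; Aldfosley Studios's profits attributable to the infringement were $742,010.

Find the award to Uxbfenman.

$1,147,900

Statutory damages: 17 × $7,640 = $129,880
Multiplied by 4: 4 × $129,880 = $519,520
Combined award: $519,520 + $742,010 = $1,261,530
Costs: 30% of $1,261,530 = $378,459
Award plus costs: $1,261,530 + $378,459 = $1,639,989
Cap at $1,147,900: $1,639,989 exceeds the cap → $1,147,900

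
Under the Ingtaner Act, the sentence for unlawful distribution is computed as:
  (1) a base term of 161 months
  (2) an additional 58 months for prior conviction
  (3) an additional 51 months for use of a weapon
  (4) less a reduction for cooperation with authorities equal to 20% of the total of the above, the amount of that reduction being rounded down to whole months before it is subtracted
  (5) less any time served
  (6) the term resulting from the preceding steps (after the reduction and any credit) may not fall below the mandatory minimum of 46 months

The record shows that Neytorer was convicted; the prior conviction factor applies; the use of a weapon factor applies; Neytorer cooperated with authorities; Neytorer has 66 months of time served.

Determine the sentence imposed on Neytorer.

Prior conviction enhancement: +58 months
Use of a weapon enhancement: +51 months
Adjusted term: 161 months + 58 months + 51 months = 270 months
Cooperation with authorities reduction: 20% of 270 months = 54 months (rounded down)
After reduction: 270 − 54 = 216 months
Less time served: 216 months − 66 months = 150 months
Minimum 46 months: 150 months meets the minimum, no increase.

150 months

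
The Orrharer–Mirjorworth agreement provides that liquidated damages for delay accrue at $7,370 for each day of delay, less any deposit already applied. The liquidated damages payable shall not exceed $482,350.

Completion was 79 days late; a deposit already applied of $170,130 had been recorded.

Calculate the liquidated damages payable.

Per-day damages: 79 × $7,370 = $582,230
Less deposit already applied: $582,230 − $170,130 = $412,100
Cap at $482,350: $412,100 is within the cap, no reduction.

Liquidated damages: $412,100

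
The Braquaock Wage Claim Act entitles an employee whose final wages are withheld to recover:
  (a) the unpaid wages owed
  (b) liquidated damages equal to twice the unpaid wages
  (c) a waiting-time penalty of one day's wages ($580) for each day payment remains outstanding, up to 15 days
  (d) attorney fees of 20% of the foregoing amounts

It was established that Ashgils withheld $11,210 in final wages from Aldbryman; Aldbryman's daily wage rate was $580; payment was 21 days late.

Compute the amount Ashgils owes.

$50,796

Doubled: 2 × $11,210 = $22,420
Penalty days: min(21, 15) = 15
Waiting-time penalty: 15 × $580 = $8,700
Subtotal: $11,210 + $22,420 + $8,700 = $42,330
Attorney fees: 20% of $42,330 = $8,466
Total award: $42,330 + $8,466 = $50,796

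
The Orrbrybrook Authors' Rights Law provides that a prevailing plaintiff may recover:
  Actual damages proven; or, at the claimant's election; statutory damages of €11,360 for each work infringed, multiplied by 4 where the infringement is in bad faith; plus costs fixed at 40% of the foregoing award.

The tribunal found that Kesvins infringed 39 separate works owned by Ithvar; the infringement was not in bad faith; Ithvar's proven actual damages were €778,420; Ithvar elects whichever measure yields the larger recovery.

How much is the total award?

€1,089,788

Statutory damages: 39 × €11,360 = €443,040
Infringement not in bad faith: no ×4 enhancement.
Greater of actual damages (€778,420) or statutory damages (€443,040): €778,420
Costs: 40% of €778,420 = €311,368
Award plus costs: €778,420 + €311,368 = €1,089,788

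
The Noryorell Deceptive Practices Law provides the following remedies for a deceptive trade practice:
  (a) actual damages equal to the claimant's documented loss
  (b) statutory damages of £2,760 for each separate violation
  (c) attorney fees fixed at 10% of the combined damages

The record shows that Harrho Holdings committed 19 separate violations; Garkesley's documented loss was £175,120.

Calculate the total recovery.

Statutory damages: 19 × £2,760 = £52,440
Combined damages: £175,120 + £52,440 = £227,560
Attorney fees: 10% of £227,560 = £22,756
Total recovery: £227,560 + £22,756 = £250,316

£250,316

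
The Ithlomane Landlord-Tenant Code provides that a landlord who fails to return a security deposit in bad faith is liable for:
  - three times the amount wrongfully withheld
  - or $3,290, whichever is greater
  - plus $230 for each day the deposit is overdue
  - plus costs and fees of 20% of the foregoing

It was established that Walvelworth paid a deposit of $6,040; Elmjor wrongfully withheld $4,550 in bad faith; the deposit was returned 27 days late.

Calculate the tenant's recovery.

$23,832

Trebled: 3 × $4,550 = $13,650
Minimum $3,290: $13,650 meets the minimum, no increase.
Late-return penalty: 27 × $230 = $6,210
Damages plus late penalty: $13,650 + $6,210 = $19,860
Costs and fees: 20% of $19,860 = $3,972
Total recovery: $19,860 + $3,972 = $23,832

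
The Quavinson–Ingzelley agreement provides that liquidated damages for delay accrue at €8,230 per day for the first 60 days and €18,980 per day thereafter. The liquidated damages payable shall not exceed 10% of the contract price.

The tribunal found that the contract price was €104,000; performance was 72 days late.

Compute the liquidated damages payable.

€10,400

First 60 days: 60 × €8,230 = €493,800
Remaining days: (72 − 60) × €18,980 = €227,760
Accrued per-day damages: €493,800 + €227,760 = €721,560
Cap: 10% of €104,000 = €10,400
Cap at €10,400: €721,560 exceeds the cap → €10,400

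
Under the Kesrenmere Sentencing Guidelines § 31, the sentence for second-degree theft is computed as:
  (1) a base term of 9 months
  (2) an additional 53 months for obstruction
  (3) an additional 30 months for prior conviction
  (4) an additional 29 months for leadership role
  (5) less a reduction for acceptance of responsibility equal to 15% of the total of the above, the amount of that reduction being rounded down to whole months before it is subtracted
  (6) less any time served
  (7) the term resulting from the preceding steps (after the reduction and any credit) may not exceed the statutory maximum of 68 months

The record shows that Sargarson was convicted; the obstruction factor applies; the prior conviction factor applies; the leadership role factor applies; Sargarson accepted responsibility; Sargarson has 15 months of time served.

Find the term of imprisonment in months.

68 months

Obstruction enhancement: +53 months
Prior conviction enhancement: +30 months
Leadership role enhancement: +29 months
Adjusted term: 9 months + 53 months + 30 months + 29 months = 121 months
Acceptance of responsibility reduction: 15% of 121 months = 18 months (rounded down)
After reduction: 121 − 18 = 103 months
Less time served: 103 months − 15 months = 88 months
Cap at 68 months: 88 months exceeds the cap → 68 months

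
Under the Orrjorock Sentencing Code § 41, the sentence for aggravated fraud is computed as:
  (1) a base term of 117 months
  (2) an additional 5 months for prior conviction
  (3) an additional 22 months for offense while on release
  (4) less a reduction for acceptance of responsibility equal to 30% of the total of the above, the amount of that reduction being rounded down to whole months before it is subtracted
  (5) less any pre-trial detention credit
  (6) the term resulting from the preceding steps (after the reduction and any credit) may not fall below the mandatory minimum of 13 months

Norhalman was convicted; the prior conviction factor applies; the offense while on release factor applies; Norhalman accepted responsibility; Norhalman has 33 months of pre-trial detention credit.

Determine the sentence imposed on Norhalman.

Prior conviction enhancement: +5 months
Offense while on release enhancement: +22 months
Adjusted term: 117 months + 5 months + 22 months = 144 months
Acceptance of responsibility reduction: 30% of 144 months = 43 months (rounded down)
After reduction: 144 − 43 = 101 months
Less pre-trial detention credit: 101 months − 33 months = 68 months
Minimum 13 months: 68 months meets the minimum, no increase.

68 months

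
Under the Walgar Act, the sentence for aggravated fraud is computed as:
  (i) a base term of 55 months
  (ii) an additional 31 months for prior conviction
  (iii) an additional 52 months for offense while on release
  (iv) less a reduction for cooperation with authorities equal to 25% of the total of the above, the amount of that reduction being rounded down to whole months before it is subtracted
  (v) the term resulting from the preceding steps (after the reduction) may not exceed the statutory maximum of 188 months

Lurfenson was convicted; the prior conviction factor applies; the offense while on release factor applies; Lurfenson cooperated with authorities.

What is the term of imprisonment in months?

Prior conviction enhancement: +31 months
Offense while on release enhancement: +52 months
Adjusted term: 55 months + 31 months + 52 months = 138 months
Cooperation with authorities reduction: 25% of 138 months = 34 months (rounded down)
After reduction: 138 − 34 = 104 months
Cap at 188 months: 104 months is within the cap, no reduction.

104 months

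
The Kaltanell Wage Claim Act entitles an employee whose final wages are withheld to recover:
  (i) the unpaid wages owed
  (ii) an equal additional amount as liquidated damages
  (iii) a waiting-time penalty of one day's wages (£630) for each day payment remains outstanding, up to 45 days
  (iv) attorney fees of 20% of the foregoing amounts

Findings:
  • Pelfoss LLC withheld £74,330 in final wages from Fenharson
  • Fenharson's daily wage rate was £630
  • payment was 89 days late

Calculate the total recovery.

£212,412

Liquidated damages (equal amount): £74,330
Penalty days: min(89, 45) = 45
Waiting-time penalty: 45 × £630 = £28,350
Subtotal: £74,330 + £74,330 + £28,350 = £177,010
Attorney fees: 20% of £177,010 = £35,402
Total award: £177,010 + £35,402 = £212,412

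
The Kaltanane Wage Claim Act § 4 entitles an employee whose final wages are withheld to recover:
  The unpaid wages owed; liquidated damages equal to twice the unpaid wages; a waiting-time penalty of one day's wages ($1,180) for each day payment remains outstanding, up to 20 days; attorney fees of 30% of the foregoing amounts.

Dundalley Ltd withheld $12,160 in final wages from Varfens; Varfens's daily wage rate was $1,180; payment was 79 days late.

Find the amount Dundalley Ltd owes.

Total award: $78,104

Doubled: 2 × $12,160 = $24,320
Penalty days: min(79, 20) = 20
Waiting-time penalty: 20 × $1,180 = $23,600
Subtotal: $12,160 + $24,320 + $23,600 = $60,080
Attorney fees: 30% of $60,080 = $18,024
Total award: $60,080 + $18,024 = $78,104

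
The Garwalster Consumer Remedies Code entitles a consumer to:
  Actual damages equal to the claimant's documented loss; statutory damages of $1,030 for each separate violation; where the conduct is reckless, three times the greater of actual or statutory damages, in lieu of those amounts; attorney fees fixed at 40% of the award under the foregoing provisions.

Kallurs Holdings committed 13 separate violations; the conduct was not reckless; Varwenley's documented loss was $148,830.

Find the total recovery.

Statutory damages: 13 × $1,030 = $13,390
Conduct not reckless: the in-lieu enhancement does not apply.
Actual plus statutory damages: $148,830 + $13,390 = $162,220
Attorney fees: 40% of $162,220 = $64,888
Total recovery: $162,220 + $64,888 = $227,108

$227,108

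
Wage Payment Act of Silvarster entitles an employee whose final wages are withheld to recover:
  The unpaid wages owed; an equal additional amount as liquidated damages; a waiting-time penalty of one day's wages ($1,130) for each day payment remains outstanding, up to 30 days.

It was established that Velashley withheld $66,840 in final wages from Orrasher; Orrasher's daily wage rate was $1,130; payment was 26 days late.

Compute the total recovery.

$163,060

Liquidated damages (equal amount): $66,840
Penalty days: min(26, 30) = 26
Waiting-time penalty: 26 × $1,130 = $29,380
Total award: $66,840 + $66,840 + $29,380 = $163,060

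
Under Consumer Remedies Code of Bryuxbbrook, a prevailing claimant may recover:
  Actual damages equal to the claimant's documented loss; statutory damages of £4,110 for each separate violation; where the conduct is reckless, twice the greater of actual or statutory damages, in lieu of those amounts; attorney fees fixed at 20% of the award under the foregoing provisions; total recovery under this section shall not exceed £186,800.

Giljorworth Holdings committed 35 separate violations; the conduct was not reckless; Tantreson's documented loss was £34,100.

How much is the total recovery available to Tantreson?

£186,800

Statutory damages: 35 × £4,110 = £143,850
Conduct not reckless: the in-lieu enhancement does not apply.
Actual plus statutory damages: £34,100 + £143,850 = £177,950
Attorney fees: 20% of £177,950 = £35,590
Total before cap: £177,950 + £35,590 = £213,540
Cap at £186,800: £213,540 exceeds the cap → £186,800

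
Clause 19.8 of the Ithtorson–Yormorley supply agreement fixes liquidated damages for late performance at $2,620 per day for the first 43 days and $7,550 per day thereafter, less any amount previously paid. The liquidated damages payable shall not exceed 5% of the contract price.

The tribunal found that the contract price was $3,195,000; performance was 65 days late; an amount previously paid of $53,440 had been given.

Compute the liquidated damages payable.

First 43 days: 43 × $2,620 = $112,660
Remaining days: (65 − 43) × $7,550 = $166,100
Accrued per-day damages: $112,660 + $166,100 = $278,760
Less amount previously paid: $278,760 − $53,440 = $225,320
Cap: 5% of $3,195,000 = $159,750
Cap at $159,750: $225,320 exceeds the cap → $159,750

$159,750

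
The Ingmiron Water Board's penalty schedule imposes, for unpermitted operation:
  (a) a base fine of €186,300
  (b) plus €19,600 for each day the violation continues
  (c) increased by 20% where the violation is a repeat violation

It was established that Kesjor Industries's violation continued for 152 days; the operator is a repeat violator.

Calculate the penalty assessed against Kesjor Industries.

€3,798,600

Per-day component: 152 × €19,600 = €2,979,200
Base plus per-day: €186,300 + €2,979,200 = €3,165,500
Enhancement: 20% of €3,165,500 = €633,100
Enhanced fine: €3,165,500 + €633,100 = €3,798,600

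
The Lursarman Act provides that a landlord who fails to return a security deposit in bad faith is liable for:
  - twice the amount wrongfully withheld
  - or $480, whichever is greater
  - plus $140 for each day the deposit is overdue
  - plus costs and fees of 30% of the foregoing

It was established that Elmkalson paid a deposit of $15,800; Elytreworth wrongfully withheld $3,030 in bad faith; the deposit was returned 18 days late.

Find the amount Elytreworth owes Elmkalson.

$11,154

Doubled: 2 × $3,030 = $6,060
Minimum $480: $6,060 meets the minimum, no increase.
Late-return penalty: 18 × $140 = $2,520
Damages plus late penalty: $6,060 + $2,520 = $8,580
Costs and fees: 30% of $8,580 = $2,574
Total recovery: $8,580 + $2,574 = $11,154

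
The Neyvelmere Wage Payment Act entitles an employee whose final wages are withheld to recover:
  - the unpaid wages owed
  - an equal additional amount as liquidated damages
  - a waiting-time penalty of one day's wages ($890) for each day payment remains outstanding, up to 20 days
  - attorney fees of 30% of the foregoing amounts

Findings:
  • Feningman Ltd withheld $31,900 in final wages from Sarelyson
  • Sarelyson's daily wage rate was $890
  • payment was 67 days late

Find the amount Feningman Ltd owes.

$106,080

Liquidated damages (equal amount): $31,900
Penalty days: min(67, 20) = 20
Waiting-time penalty: 20 × $890 = $17,800
Subtotal: $31,900 + $31,900 + $17,800 = $81,600
Attorney fees: 30% of $81,600 = $24,480
Total award: $81,600 + $24,480 = $106,080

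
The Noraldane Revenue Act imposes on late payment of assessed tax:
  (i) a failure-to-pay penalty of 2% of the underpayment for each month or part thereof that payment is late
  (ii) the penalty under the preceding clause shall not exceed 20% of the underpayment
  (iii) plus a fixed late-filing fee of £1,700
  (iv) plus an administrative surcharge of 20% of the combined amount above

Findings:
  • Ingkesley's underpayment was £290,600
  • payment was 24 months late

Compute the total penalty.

£71,784

Accrued rate: 2% × 24 = 48%, capped at 20% → 20%
Failure-to-pay penalty: 20% of £290,600 = £58,120
Penalty before surcharge: £58,120 + £1,700 = £59,820
Administrative surcharge: 20% of £59,820 = £11,964
Total penalty: £59,820 + £11,964 = £71,784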